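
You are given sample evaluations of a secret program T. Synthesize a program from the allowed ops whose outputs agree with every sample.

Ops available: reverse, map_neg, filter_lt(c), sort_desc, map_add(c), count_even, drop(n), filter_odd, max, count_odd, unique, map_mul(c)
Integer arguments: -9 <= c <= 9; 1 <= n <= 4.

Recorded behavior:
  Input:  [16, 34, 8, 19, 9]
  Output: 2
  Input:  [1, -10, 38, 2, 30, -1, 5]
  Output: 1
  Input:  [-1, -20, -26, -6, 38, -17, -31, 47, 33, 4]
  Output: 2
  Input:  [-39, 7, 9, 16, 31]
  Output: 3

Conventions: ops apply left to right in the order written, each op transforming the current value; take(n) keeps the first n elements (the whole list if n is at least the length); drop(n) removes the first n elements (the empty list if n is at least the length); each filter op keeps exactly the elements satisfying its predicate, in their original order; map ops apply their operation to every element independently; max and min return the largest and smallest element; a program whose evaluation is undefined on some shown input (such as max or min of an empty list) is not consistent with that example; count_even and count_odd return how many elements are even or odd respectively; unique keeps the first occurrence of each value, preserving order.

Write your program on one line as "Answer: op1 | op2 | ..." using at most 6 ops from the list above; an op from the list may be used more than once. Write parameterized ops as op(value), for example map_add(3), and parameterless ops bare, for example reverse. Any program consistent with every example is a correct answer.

map_mul(-5) | reverse | filter_odd | filter_lt(-7) | count_odd

Check, running the answer program on each example:
  [16, 34, 8, 19, 9] -> [-80, -170, -40, -95, -45] -> [-45, -95, -40, -170, -80] -> [-45, -95] -> [-45, -95] -> 2
  [1, -10, 38, 2, 30, -1, 5] -> [-5, 50, -190, -10, -150, 5, -25] -> [-25, 5, -150, -10, -190, 50, -5] -> [-25, 5, -5] -> [-25] -> 1
  [-1, -20, -26, -6, 38, -17, -31, 47, 33, 4] -> [5, 100, 130, 30, -190, 85, 155, -235, -165, -20] -> [-20, -165, -235, 155, 85, -190, 30, 130, 100, 5] -> [-165, -235, 155, 85, 5] -> [-165, -235] -> 2
  [-39, 7, 9, 16, 31] -> [195, -35, -45, -80, -155] -> [-155, -80, -45, -35, 195] -> [-155, -45, -35, 195] -> [-155, -45, -35] -> 3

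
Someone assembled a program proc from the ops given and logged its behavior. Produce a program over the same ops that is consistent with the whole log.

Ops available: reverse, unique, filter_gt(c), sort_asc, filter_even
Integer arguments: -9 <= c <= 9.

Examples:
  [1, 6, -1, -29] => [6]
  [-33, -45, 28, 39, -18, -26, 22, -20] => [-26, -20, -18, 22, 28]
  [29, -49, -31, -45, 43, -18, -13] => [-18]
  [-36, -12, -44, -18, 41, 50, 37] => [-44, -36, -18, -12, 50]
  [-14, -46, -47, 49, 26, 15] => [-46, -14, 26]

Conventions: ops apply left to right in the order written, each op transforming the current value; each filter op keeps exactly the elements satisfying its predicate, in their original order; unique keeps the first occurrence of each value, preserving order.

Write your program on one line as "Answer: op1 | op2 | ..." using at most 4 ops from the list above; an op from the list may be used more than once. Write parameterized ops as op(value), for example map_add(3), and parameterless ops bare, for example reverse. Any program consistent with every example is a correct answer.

filter_even | reverse | sort_asc

Check, running the answer program on each example:
  [1, 6, -1, -29] -> [6] -> [6] -> [6]
  [-33, -45, 28, 39, -18, -26, 22, -20] -> [28, -18, -26, 22, -20] -> [-20, 22, -26, -18, 28] -> [-26, -20, -18, 22, 28]
  [29, -49, -31, -45, 43, -18, -13] -> [-18] -> [-18] -> [-18]
  [-36, -12, -44, -18, 41, 50, 37] -> [-36, -12, -44, -18, 50] -> [50, -18, -44, -12, -36] -> [-44, -36, -18, -12, 50]
  [-14, -46, -47, 49, 26, 15] -> [-14, -46, 26] -> [26, -46, -14] -> [-46, -14, 26]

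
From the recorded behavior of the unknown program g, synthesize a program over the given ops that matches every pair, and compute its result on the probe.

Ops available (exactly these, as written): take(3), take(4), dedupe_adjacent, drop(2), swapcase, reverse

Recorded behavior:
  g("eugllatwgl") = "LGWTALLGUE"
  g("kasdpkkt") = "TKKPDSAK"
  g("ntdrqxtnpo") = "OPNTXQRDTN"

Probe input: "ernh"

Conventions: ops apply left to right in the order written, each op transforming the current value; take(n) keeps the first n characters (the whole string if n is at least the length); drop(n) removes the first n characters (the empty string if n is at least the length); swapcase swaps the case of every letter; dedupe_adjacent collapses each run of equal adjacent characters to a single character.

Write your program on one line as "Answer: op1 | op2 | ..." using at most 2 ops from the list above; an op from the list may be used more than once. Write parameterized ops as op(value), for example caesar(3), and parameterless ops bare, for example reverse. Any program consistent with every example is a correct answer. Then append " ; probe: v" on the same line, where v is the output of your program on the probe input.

swapcase | reverse ; probe: "HNRE"

Check, running the answer program on each example:
  "eugllatwgl" -> "EUGLLATWGL" -> "LGWTALLGUE"
  "kasdpkkt" -> "KASDPKKT" -> "TKKPDSAK"
  "ntdrqxtnpo" -> "NTDRQXTNPO" -> "OPNTXQRDTN"
  probe: "ernh" -> "ERNH" -> "HNRE"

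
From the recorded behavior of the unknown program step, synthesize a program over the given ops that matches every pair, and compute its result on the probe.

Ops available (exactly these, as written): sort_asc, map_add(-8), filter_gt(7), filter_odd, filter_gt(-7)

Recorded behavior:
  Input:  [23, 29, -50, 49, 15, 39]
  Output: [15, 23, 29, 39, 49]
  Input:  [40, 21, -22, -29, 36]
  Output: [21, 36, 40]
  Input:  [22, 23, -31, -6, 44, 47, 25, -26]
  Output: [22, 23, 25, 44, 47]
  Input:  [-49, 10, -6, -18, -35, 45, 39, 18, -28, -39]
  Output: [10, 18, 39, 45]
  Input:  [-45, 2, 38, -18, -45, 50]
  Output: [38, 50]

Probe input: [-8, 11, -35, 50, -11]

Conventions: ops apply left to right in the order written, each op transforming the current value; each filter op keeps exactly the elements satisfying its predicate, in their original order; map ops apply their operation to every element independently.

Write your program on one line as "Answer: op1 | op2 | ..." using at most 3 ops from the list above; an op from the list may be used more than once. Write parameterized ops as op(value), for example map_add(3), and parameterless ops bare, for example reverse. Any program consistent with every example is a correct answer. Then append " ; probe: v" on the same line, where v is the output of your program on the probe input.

sort_asc | filter_gt(-7) | filter_gt(7) ; probe: [11, 50]

Check, running the answer program on each example:
  [23, 29, -50, 49, 15, 39] -> [-50, 15, 23, 29, 39, 49] -> [15, 23, 29, 39, 49] -> [15, 23, 29, 39, 49]
  [40, 21, -22, -29, 36] -> [-29, -22, 21, 36, 40] -> [21, 36, 40] -> [21, 36, 40]
  [22, 23, -31, -6, 44, 47, 25, -26] -> [-31, -26, -6, 22, 23, 25, 44, 47] -> [-6, 22, 23, 25, 44, 47] -> [22, 23, 25, 44, 47]
  [-49, 10, -6, -18, -35, 45, 39, 18, -28, -39] -> [-49, -39, -35, -28, -18, -6, 10, 18, 39, 45] -> [-6, 10, 18, 39, 45] -> [10, 18, 39, 45]
  [-45, 2, 38, -18, -45, 50] -> [-45, -45, -18, 2, 38, 50] -> [2, 38, 50] -> [38, 50]
  probe: [-8, 11, -35, 50, -11] -> [-35, -11, -8, 11, 50] -> [11, 50] -> [11, 50]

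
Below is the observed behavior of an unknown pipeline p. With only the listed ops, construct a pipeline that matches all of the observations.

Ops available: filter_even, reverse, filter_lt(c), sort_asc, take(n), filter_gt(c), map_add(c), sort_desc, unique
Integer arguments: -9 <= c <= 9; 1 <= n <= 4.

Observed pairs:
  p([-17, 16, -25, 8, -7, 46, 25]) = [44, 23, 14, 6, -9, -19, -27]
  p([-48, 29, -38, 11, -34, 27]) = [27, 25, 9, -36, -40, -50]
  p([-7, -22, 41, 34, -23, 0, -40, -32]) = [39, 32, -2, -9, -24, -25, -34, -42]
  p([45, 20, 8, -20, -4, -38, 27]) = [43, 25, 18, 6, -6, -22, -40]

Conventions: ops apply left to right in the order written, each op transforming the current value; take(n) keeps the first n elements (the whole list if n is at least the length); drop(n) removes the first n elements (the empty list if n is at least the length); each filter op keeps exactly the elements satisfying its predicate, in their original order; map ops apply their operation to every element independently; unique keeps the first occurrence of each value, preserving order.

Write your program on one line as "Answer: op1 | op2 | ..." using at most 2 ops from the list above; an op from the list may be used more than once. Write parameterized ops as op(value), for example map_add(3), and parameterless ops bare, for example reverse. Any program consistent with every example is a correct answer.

sort_desc | map_add(-2)

Check, running the answer program on each example:
  [-17, 16, -25, 8, -7, 46, 25] -> [46, 25, 16, 8, -7, -17, -25] -> [44, 23, 14, 6, -9, -19, -27]
  [-48, 29, -38, 11, -34, 27] -> [29, 27, 11, -34, -38, -48] -> [27, 25, 9, -36, -40, -50]
  [-7, -22, 41, 34, -23, 0, -40, -32] -> [41, 34, 0, -7, -22, -23, -32, -40] -> [39, 32, -2, -9, -24, -25, -34, -42]
  [45, 20, 8, -20, -4, -38, 27] -> [45, 27, 20, 8, -4, -20, -38] -> [43, 25, 18, 6, -6, -22, -40]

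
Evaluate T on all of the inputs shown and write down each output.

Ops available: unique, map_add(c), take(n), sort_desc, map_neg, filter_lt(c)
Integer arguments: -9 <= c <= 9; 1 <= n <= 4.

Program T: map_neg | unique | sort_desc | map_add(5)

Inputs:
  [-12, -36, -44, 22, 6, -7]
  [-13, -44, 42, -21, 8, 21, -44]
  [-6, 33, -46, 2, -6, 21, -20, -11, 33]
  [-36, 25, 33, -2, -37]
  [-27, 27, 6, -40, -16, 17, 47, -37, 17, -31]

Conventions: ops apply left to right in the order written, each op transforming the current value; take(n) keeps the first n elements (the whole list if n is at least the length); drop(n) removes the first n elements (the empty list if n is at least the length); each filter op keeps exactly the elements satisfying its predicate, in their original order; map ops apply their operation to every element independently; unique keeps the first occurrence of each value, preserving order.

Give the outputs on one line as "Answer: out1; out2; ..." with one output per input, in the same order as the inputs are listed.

Execution, op by op:
  [-12, -36, -44, 22, 6, -7] -> [12, 36, 44, -22, -6, 7] -> [12, 36, 44, -22, -6, 7] -> [44, 36, 12, 7, -6, -22] -> [49, 41, 17, 12, -1, -17]
  [-13, -44, 42, -21, 8, 21, -44] -> [13, 44, -42, 21, -8, -21, 44] -> [13, 44, -42, 21, -8, -21] -> [44, 21, 13, -8, -21, -42] -> [49, 26, 18, -3, -16, -37]
  [-6, 33, -46, 2, -6, 21, -20, -11, 33] -> [6, -33, 46, -2, 6, -21, 20, 11, -33] -> [6, -33, 46, -2, -21, 20, 11] -> [46, 20, 11, 6, -2, -21, -33] -> [51, 25, 16, 11, 3, -16, -28]
  [-36, 25, 33, -2, -37] -> [36, -25, -33, 2, 37] -> [36, -25, -33, 2, 37] -> [37, 36, 2, -25, -33] -> [42, 41, 7, -20, -28]
  [-27, 27, 6, -40, -16, 17, 47, -37, 17, -31] -> [27, -27, -6, 40, 16, -17, -47, 37, -17, 31] -> [27, -27, -6, 40, 16, -17, -47, 37, 31] -> [40, 37, 31, 27, 16, -6, -17, -27, -47] -> [45, 42, 36, 32, 21, -1, -12, -22, -42]

[49, 41, 17, 12, -1, -17]; [49, 26, 18, -3, -16, -37]; [51, 25, 16, 11, 3, -16, -28]; [42, 41, 7, -20, -28]; [45, 42, 36, 32, 21, -1, -12, -22, -42]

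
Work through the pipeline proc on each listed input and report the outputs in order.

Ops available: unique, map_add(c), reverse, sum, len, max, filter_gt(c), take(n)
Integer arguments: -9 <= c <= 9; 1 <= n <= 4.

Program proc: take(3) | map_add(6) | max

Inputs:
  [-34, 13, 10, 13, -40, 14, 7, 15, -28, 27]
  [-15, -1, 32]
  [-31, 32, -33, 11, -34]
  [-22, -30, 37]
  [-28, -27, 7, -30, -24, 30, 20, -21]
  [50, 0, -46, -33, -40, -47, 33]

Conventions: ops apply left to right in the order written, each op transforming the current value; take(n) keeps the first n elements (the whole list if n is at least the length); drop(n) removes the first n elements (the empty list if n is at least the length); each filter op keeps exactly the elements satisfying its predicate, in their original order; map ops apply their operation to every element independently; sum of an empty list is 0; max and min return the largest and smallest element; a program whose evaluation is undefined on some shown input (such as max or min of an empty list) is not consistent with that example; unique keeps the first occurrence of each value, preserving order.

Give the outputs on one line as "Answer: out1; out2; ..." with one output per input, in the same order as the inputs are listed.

Execution, op by op:
  [-34, 13, 10, 13, -40, 14, 7, 15, -28, 27] -> [-34, 13, 10] -> [-28, 19, 16] -> 19
  [-15, -1, 32] -> [-15, -1, 32] -> [-9, 5, 38] -> 38
  [-31, 32, -33, 11, -34] -> [-31, 32, -33] -> [-25, 38, -27] -> 38
  [-22, -30, 37] -> [-22, -30, 37] -> [-16, -24, 43] -> 43
  [-28, -27, 7, -30, -24, 30, 20, -21] -> [-28, -27, 7] -> [-22, -21, 13] -> 13
  [50, 0, -46, -33, -40, -47, 33] -> [50, 0, -46] -> [56, 6, -40] -> 56

19; 38; 38; 43; 13; 56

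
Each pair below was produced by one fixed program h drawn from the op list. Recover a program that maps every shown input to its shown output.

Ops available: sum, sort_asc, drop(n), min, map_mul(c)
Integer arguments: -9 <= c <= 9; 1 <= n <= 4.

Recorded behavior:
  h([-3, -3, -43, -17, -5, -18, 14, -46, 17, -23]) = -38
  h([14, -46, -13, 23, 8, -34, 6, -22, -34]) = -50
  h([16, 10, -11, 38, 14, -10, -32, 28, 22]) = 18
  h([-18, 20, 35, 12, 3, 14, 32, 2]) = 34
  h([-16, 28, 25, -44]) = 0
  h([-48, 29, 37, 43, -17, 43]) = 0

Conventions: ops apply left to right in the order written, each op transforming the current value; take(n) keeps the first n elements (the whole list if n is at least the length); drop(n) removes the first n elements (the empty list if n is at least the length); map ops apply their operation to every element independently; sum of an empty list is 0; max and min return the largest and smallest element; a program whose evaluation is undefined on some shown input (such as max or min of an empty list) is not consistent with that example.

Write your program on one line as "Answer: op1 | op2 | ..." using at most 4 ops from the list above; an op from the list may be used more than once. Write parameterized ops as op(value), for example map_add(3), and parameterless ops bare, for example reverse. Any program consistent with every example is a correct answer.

drop(2) | drop(4) | sum

Check, running the answer program on each example:
  [-3, -3, -43, -17, -5, -18, 14, -46, 17, -23] -> [-43, -17, -5, -18, 14, -46, 17, -23] -> [14, -46, 17, -23] -> -38
  [14, -46, -13, 23, 8, -34, 6, -22, -34] -> [-13, 23, 8, -34, 6, -22, -34] -> [6, -22, -34] -> -50
  [16, 10, -11, 38, 14, -10, -32, 28, 22] -> [-11, 38, 14, -10, -32, 28, 22] -> [-32, 28, 22] -> 18
  [-18, 20, 35, 12, 3, 14, 32, 2] -> [35, 12, 3, 14, 32, 2] -> [32, 2] -> 34
  [-16, 28, 25, -44] -> [25, -44] -> [] -> 0
  [-48, 29, 37, 43, -17, 43] -> [37, 43, -17, 43] -> [] -> 0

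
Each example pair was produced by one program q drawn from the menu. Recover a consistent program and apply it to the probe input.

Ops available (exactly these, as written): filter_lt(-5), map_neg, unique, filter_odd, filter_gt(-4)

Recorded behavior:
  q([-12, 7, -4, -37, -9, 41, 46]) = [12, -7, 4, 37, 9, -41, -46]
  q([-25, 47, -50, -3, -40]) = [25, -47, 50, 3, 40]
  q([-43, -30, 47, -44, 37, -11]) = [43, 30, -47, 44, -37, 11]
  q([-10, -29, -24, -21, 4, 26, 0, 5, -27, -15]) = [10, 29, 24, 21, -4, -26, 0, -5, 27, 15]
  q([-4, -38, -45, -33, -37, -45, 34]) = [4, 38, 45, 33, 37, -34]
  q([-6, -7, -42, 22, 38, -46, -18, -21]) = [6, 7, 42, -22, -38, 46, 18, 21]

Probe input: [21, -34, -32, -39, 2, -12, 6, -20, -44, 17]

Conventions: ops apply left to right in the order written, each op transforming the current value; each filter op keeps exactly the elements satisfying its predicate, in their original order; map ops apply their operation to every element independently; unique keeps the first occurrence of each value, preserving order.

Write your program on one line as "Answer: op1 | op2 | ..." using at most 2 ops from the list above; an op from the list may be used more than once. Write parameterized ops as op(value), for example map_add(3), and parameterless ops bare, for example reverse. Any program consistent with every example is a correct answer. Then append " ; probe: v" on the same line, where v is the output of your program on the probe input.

map_neg | unique ; probe: [-21, 34, 32, 39, -2, 12, -6, 20, 44, -17]

Check, running the answer program on each example:
  [-12, 7, -4, -37, -9, 41, 46] -> [12, -7, 4, 37, 9, -41, -46] -> [12, -7, 4, 37, 9, -41, -46]
  [-25, 47, -50, -3, -40] -> [25, -47, 50, 3, 40] -> [25, -47, 50, 3, 40]
  [-43, -30, 47, -44, 37, -11] -> [43, 30, -47, 44, -37, 11] -> [43, 30, -47, 44, -37, 11]
  [-10, -29, -24, -21, 4, 26, 0, 5, -27, -15] -> [10, 29, 24, 21, -4, -26, 0, -5, 27, 15] -> [10, 29, 24, 21, -4, -26, 0, -5, 27, 15]
  [-4, -38, -45, -33, -37, -45, 34] -> [4, 38, 45, 33, 37, 45, -34] -> [4, 38, 45, 33, 37, -34]
  [-6, -7, -42, 22, 38, -46, -18, -21] -> [6, 7, 42, -22, -38, 46, 18, 21] -> [6, 7, 42, -22, -38, 46, 18, 21]
  probe: [21, -34, -32, -39, 2, -12, 6, -20, -44, 17] -> [-21, 34, 32, 39, -2, 12, -6, 20, 44, -17] -> [-21, 34, 32, 39, -2, 12, -6, 20, 44, -17]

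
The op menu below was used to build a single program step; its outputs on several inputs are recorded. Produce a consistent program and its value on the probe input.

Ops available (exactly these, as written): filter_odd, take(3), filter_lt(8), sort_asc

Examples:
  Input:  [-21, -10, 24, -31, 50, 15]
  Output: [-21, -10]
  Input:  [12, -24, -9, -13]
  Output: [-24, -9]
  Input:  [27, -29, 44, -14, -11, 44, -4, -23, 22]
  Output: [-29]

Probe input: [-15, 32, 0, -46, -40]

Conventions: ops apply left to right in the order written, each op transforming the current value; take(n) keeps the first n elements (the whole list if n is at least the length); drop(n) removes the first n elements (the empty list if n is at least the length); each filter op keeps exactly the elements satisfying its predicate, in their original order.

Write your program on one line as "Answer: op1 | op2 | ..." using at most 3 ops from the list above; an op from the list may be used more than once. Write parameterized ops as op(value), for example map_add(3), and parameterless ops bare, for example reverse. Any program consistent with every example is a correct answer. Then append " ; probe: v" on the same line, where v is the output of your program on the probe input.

take(3) | filter_lt(8) ; probe: [-15, 0]

Check, running the answer program on each example:
  [-21, -10, 24, -31, 50, 15] -> [-21, -10, 24] -> [-21, -10]
  [12, -24, -9, -13] -> [12, -24, -9] -> [-24, -9]
  [27, -29, 44, -14, -11, 44, -4, -23, 22] -> [27, -29, 44] -> [-29]
  probe: [-15, 32, 0, -46, -40] -> [-15, 32, 0] -> [-15, 0]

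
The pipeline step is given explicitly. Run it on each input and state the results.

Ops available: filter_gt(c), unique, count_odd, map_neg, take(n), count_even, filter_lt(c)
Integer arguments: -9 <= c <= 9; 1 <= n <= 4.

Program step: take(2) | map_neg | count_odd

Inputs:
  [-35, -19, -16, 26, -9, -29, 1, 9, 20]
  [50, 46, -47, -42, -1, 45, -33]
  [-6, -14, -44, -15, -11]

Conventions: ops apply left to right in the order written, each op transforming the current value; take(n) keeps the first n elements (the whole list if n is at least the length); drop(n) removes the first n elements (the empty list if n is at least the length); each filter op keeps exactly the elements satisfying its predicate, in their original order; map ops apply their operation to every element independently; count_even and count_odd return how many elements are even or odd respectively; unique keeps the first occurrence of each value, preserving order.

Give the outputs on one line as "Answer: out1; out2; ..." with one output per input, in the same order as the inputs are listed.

2; 0; 0

Execution, op by op:
  [-35, -19, -16, 26, -9, -29, 1, 9, 20] -> [-35, -19] -> [35, 19] -> 2
  [50, 46, -47, -42, -1, 45, -33] -> [50, 46] -> [-50, -46] -> 0
  [-6, -14, -44, -15, -11] -> [-6, -14] -> [6, 14] -> 0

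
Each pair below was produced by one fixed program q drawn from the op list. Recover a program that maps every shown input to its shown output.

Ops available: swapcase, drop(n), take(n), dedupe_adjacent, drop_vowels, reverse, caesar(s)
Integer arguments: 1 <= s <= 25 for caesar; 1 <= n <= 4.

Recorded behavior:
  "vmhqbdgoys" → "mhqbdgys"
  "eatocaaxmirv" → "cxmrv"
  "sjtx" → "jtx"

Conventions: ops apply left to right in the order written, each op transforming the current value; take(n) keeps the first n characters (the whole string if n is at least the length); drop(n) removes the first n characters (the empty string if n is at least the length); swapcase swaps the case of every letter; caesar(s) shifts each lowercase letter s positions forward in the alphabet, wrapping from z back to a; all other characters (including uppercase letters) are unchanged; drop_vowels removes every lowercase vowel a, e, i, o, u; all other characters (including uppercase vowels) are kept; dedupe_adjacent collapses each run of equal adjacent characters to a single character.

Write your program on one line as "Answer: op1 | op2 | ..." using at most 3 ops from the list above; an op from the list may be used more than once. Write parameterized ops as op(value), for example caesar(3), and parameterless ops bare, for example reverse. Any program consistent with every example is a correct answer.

drop_vowels | drop(1)

Check, running the answer program on each example:
  "vmhqbdgoys" -> "vmhqbdgys" -> "mhqbdgys"
  "eatocaaxmirv" -> "tcxmrv" -> "cxmrv"
  "sjtx" -> "sjtx" -> "jtx"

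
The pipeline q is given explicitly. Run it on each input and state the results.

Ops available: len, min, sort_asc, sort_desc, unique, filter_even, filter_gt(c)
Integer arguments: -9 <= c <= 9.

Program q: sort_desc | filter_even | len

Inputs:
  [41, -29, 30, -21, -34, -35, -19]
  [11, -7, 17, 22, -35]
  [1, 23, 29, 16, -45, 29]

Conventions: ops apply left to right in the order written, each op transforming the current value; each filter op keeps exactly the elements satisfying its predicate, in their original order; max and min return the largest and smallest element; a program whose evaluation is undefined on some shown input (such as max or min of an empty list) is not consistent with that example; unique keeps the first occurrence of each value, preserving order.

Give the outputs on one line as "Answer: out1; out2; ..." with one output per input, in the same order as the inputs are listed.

Execution, op by op:
  [41, -29, 30, -21, -34, -35, -19] -> [41, 30, -19, -21, -29, -34, -35] -> [30, -34] -> 2
  [11, -7, 17, 22, -35] -> [22, 17, 11, -7, -35] -> [22] -> 1
  [1, 23, 29, 16, -45, 29] -> [29, 29, 23, 16, 1, -45] -> [16] -> 1

2; 1; 1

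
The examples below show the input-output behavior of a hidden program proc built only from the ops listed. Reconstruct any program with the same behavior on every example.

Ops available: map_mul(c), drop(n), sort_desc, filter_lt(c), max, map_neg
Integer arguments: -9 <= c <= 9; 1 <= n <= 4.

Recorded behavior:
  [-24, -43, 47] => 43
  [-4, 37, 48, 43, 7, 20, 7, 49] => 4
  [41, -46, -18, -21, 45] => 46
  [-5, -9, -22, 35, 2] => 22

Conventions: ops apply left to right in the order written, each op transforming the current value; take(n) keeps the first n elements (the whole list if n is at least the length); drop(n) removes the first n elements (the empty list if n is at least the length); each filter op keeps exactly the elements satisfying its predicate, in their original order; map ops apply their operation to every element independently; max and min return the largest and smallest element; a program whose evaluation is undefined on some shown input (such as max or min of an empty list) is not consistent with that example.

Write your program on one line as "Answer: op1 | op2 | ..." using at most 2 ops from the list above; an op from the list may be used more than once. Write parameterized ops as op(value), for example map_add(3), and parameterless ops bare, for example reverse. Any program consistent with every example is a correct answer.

map_neg | max

Check, running the answer program on each example:
  [-24, -43, 47] -> [24, 43, -47] -> 43
  [-4, 37, 48, 43, 7, 20, 7, 49] -> [4, -37, -48, -43, -7, -20, -7, -49] -> 4
  [41, -46, -18, -21, 45] -> [-41, 46, 18, 21, -45] -> 46
  [-5, -9, -22, 35, 2] -> [5, 9, 22, -35, -2] -> 22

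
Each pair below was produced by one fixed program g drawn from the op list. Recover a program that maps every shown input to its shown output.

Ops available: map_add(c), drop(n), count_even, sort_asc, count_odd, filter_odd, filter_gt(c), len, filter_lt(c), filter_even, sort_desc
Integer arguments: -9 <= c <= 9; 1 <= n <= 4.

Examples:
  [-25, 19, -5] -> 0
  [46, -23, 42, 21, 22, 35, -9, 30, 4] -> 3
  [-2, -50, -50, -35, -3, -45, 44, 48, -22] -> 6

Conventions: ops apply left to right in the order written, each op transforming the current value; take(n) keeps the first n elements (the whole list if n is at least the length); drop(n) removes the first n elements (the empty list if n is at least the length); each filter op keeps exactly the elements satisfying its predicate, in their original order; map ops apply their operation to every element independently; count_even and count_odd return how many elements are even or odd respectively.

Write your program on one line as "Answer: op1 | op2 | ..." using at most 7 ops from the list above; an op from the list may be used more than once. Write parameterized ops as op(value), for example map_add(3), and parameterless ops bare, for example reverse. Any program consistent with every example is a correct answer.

map_add(-7) | sort_desc | drop(3) | map_add(-6) | filter_lt(-2) | len

Check, running the answer program on each example:
  [-25, 19, -5] -> [-32, 12, -12] -> [12, -12, -32] -> [] -> [] -> [] -> 0
  [46, -23, 42, 21, 22, 35, -9, 30, 4] -> [39, -30, 35, 14, 15, 28, -16, 23, -3] -> [39, 35, 28, 23, 15, 14, -3, -16, -30] -> [23, 15, 14, -3, -16, -30] -> [17, 9, 8, -9, -22, -36] -> [-9, -22, -36] -> 3
  [-2, -50, -50, -35, -3, -45, 44, 48, -22] -> [-9, -57, -57, -42, -10, -52, 37, 41, -29] -> [41, 37, -9, -10, -29, -42, -52, -57, -57] -> [-10, -29, -42, -52, -57, -57] -> [-16, -35, -48, -58, -63, -63] -> [-16, -35, -48, -58, -63, -63] -> 6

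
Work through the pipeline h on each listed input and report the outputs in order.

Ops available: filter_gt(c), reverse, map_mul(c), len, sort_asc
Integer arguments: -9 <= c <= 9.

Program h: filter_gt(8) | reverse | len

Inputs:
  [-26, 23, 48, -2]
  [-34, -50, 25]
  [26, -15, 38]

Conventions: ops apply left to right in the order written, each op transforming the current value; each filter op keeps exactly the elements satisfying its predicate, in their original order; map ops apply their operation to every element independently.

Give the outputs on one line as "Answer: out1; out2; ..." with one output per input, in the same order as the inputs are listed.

Execution, op by op:
  [-26, 23, 48, -2] -> [23, 48] -> [48, 23] -> 2
  [-34, -50, 25] -> [25] -> [25] -> 1
  [26, -15, 38] -> [26, 38] -> [38, 26] -> 2

2; 1; 2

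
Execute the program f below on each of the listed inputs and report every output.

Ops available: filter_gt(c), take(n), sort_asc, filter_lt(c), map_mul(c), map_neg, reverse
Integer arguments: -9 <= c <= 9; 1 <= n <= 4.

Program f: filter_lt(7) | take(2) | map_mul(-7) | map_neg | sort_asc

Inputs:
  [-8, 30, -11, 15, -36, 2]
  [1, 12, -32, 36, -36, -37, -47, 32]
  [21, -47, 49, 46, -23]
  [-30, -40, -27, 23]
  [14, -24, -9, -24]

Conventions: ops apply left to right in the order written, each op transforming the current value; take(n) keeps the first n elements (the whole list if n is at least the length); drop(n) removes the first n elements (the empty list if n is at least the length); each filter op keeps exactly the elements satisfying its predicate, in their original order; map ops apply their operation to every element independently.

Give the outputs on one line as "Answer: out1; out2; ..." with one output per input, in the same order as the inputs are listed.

[-77, -56]; [-224, 7]; [-329, -161]; [-280, -210]; [-168, -63]

Execution, op by op:
  [-8, 30, -11, 15, -36, 2] -> [-8, -11, -36, 2] -> [-8, -11] -> [56, 77] -> [-56, -77] -> [-77, -56]
  [1, 12, -32, 36, -36, -37, -47, 32] -> [1, -32, -36, -37, -47] -> [1, -32] -> [-7, 224] -> [7, -224] -> [-224, 7]
  [21, -47, 49, 46, -23] -> [-47, -23] -> [-47, -23] -> [329, 161] -> [-329, -161] -> [-329, -161]
  [-30, -40, -27, 23] -> [-30, -40, -27] -> [-30, -40] -> [210, 280] -> [-210, -280] -> [-280, -210]
  [14, -24, -9, -24] -> [-24, -9, -24] -> [-24, -9] -> [168, 63] -> [-168, -63] -> [-168, -63]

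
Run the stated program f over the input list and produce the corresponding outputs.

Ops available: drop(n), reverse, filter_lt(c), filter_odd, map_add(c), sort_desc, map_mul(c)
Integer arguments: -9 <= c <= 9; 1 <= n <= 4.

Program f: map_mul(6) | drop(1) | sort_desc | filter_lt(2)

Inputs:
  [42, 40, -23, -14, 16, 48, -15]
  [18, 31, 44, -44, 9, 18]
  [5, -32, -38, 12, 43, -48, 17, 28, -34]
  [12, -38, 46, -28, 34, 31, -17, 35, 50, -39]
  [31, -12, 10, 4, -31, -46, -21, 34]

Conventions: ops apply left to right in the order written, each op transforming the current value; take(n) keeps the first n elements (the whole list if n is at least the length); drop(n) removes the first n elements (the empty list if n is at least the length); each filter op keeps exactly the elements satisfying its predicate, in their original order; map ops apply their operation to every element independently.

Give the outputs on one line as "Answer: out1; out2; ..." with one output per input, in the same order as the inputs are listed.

[-84, -90, -138]; [-264]; [-192, -204, -228, -288]; [-102, -168, -228, -234]; [-72, -126, -186, -276]

Execution, op by op:
  [42, 40, -23, -14, 16, 48, -15] -> [252, 240, -138, -84, 96, 288, -90] -> [240, -138, -84, 96, 288, -90] -> [288, 240, 96, -84, -90, -138] -> [-84, -90, -138]
  [18, 31, 44, -44, 9, 18] -> [108, 186, 264, -264, 54, 108] -> [186, 264, -264, 54, 108] -> [264, 186, 108, 54, -264] -> [-264]
  [5, -32, -38, 12, 43, -48, 17, 28, -34] -> [30, -192, -228, 72, 258, -288, 102, 168, -204] -> [-192, -228, 72, 258, -288, 102, 168, -204] -> [258, 168, 102, 72, -192, -204, -228, -288] -> [-192, -204, -228, -288]
  [12, -38, 46, -28, 34, 31, -17, 35, 50, -39] -> [72, -228, 276, -168, 204, 186, -102, 210, 300, -234] -> [-228, 276, -168, 204, 186, -102, 210, 300, -234] -> [300, 276, 210, 204, 186, -102, -168, -228, -234] -> [-102, -168, -228, -234]
  [31, -12, 10, 4, -31, -46, -21, 34] -> [186, -72, 60, 24, -186, -276, -126, 204] -> [-72, 60, 24, -186, -276, -126, 204] -> [204, 60, 24, -72, -126, -186, -276] -> [-72, -126, -186, -276]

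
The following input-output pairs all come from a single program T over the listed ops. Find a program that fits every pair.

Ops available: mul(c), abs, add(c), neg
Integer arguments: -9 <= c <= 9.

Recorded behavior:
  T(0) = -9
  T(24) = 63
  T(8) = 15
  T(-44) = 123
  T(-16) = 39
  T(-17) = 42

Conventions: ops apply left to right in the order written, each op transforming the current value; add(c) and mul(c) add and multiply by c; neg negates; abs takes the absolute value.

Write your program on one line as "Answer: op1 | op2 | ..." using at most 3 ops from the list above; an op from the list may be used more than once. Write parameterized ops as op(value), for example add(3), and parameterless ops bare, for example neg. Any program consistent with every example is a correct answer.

mul(3) | abs | add(-9)

Check, running the answer program on each example:
  0 -> 0 -> 0 -> -9
  24 -> 72 -> 72 -> 63
  8 -> 24 -> 24 -> 15
  -44 -> -132 -> 132 -> 123
  -16 -> -48 -> 48 -> 39
  -17 -> -51 -> 51 -> 42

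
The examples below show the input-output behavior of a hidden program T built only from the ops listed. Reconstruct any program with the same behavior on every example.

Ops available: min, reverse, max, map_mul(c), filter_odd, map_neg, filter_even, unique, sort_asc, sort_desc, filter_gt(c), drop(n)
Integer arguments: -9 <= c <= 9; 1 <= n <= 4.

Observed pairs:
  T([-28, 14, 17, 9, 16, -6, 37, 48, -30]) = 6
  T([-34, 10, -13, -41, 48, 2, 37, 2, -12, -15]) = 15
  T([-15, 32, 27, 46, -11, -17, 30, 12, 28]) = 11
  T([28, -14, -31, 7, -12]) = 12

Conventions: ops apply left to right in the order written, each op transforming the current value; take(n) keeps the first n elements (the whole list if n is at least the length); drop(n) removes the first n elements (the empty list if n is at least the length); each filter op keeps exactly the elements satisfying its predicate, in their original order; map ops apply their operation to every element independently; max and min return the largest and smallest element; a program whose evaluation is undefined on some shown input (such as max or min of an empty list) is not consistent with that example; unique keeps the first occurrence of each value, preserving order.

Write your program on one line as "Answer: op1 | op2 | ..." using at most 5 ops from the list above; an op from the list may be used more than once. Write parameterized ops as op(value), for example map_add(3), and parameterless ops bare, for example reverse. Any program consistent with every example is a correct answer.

sort_asc | drop(2) | map_neg | max

Check, running the answer program on each example:
  [-28, 14, 17, 9, 16, -6, 37, 48, -30] -> [-30, -28, -6, 9, 14, 16, 17, 37, 48] -> [-6, 9, 14, 16, 17, 37, 48] -> [6, -9, -14, -16, -17, -37, -48] -> 6
  [-34, 10, -13, -41, 48, 2, 37, 2, -12, -15] -> [-41, -34, -15, -13, -12, 2, 2, 10, 37, 48] -> [-15, -13, -12, 2, 2, 10, 37, 48] -> [15, 13, 12, -2, -2, -10, -37, -48] -> 15
  [-15, 32, 27, 46, -11, -17, 30, 12, 28] -> [-17, -15, -11, 12, 27, 28, 30, 32, 46] -> [-11, 12, 27, 28, 30, 32, 46] -> [11, -12, -27, -28, -30, -32, -46] -> 11
  [28, -14, -31, 7, -12] -> [-31, -14, -12, 7, 28] -> [-12, 7, 28] -> [12, -7, -28] -> 12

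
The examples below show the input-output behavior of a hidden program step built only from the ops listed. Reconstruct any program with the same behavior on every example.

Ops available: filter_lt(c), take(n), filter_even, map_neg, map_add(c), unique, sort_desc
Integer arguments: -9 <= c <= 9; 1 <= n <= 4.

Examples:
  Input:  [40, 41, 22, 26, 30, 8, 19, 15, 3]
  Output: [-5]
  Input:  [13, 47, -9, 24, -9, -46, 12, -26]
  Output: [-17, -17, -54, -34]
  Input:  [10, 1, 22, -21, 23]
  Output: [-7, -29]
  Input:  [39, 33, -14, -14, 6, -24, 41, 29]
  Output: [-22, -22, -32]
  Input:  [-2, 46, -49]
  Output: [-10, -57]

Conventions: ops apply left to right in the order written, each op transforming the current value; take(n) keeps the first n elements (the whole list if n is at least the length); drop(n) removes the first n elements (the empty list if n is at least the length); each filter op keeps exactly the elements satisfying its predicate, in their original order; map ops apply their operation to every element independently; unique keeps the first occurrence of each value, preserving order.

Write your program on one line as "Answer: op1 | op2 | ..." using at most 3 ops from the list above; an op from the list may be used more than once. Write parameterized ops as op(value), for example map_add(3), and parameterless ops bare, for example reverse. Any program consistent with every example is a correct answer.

map_add(-8) | filter_lt(-2)

Check, running the answer program on each example:
  [40, 41, 22, 26, 30, 8, 19, 15, 3] -> [32, 33, 14, 18, 22, 0, 11, 7, -5] -> [-5]
  [13, 47, -9, 24, -9, -46, 12, -26] -> [5, 39, -17, 16, -17, -54, 4, -34] -> [-17, -17, -54, -34]
  [10, 1, 22, -21, 23] -> [2, -7, 14, -29, 15] -> [-7, -29]
  [39, 33, -14, -14, 6, -24, 41, 29] -> [31, 25, -22, -22, -2, -32, 33, 21] -> [-22, -22, -32]
  [-2, 46, -49] -> [-10, 38, -57] -> [-10, -57]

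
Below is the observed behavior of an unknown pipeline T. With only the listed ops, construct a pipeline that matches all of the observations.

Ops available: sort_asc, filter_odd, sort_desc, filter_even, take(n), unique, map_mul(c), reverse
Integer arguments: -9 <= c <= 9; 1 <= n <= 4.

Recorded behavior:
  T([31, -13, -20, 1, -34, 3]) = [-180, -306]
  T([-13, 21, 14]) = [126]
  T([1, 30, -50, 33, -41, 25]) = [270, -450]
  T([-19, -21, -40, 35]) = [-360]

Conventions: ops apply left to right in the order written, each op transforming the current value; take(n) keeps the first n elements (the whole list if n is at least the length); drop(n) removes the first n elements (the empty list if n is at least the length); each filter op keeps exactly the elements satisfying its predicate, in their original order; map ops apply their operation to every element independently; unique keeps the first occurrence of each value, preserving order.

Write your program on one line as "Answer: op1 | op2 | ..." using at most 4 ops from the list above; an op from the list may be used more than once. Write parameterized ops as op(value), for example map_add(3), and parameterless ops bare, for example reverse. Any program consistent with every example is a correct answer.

sort_asc | reverse | map_mul(9) | filter_even

Check, running the answer program on each example:
  [31, -13, -20, 1, -34, 3] -> [-34, -20, -13, 1, 3, 31] -> [31, 3, 1, -13, -20, -34] -> [279, 27, 9, -117, -180, -306] -> [-180, -306]
  [-13, 21, 14] -> [-13, 14, 21] -> [21, 14, -13] -> [189, 126, -117] -> [126]
  [1, 30, -50, 33, -41, 25] -> [-50, -41, 1, 25, 30, 33] -> [33, 30, 25, 1, -41, -50] -> [297, 270, 225, 9, -369, -450] -> [270, -450]
  [-19, -21, -40, 35] -> [-40, -21, -19, 35] -> [35, -19, -21, -40] -> [315, -171, -189, -360] -> [-360]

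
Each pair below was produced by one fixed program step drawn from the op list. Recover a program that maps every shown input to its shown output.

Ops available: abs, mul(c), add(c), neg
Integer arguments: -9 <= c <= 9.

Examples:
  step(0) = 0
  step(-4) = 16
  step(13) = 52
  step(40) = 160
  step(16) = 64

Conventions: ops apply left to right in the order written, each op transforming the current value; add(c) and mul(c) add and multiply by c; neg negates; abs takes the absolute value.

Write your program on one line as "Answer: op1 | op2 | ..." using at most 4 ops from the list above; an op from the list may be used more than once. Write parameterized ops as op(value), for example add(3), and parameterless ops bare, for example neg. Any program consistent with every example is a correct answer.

abs | neg | mul(-4)

Check, running the answer program on each example:
  0 -> 0 -> 0 -> 0
  -4 -> 4 -> -4 -> 16
  13 -> 13 -> -13 -> 52
  40 -> 40 -> -40 -> 160
  16 -> 16 -> -16 -> 64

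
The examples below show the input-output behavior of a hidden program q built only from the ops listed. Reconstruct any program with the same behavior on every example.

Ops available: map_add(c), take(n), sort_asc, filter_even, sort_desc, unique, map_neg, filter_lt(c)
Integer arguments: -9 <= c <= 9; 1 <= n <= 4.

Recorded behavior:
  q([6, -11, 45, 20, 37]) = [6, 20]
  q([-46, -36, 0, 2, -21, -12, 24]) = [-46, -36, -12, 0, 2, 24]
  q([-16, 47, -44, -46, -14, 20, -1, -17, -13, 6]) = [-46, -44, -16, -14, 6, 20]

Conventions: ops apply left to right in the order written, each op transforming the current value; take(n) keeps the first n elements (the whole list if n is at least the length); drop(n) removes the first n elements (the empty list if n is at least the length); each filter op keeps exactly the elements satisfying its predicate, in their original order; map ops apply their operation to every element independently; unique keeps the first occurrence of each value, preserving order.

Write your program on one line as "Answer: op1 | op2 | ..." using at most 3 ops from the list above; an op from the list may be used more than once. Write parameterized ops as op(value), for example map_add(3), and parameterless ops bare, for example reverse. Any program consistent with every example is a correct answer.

filter_even | sort_asc

Check, running the answer program on each example:
  [6, -11, 45, 20, 37] -> [6, 20] -> [6, 20]
  [-46, -36, 0, 2, -21, -12, 24] -> [-46, -36, 0, 2, -12, 24] -> [-46, -36, -12, 0, 2, 24]
  [-16, 47, -44, -46, -14, 20, -1, -17, -13, 6] -> [-16, -44, -46, -14, 20, 6] -> [-46, -44, -16, -14, 6, 20]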